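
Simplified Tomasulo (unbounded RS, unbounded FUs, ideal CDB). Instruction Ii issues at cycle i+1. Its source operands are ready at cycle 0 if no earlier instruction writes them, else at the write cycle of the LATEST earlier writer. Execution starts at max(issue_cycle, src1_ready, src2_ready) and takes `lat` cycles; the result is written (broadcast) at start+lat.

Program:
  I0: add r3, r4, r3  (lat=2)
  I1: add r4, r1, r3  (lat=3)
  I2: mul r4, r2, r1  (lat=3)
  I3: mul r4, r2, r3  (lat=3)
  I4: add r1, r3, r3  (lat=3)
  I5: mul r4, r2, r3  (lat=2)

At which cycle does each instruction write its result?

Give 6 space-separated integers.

I0 add r3: issue@1 deps=(None,None) exec_start@1 write@3
I1 add r4: issue@2 deps=(None,0) exec_start@3 write@6
I2 mul r4: issue@3 deps=(None,None) exec_start@3 write@6
I3 mul r4: issue@4 deps=(None,0) exec_start@4 write@7
I4 add r1: issue@5 deps=(0,0) exec_start@5 write@8
I5 mul r4: issue@6 deps=(None,0) exec_start@6 write@8

Answer: 3 6 6 7 8 8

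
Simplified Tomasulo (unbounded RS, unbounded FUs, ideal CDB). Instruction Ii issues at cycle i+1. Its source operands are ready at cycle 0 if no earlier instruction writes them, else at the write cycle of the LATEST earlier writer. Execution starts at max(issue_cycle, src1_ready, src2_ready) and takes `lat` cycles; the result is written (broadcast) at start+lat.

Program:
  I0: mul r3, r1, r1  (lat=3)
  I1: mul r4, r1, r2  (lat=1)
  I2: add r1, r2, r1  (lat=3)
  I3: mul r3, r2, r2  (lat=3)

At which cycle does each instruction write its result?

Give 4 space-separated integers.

Answer: 4 3 6 7

Derivation:
I0 mul r3: issue@1 deps=(None,None) exec_start@1 write@4
I1 mul r4: issue@2 deps=(None,None) exec_start@2 write@3
I2 add r1: issue@3 deps=(None,None) exec_start@3 write@6
I3 mul r3: issue@4 deps=(None,None) exec_start@4 write@7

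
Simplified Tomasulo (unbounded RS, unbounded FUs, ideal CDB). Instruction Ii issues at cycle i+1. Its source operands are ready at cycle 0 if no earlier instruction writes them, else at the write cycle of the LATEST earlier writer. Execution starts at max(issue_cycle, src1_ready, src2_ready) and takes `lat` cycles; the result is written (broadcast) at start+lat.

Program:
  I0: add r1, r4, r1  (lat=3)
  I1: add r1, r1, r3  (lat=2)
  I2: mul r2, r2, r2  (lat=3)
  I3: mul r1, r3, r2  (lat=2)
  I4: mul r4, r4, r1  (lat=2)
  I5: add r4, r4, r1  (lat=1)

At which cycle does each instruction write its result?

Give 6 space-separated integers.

I0 add r1: issue@1 deps=(None,None) exec_start@1 write@4
I1 add r1: issue@2 deps=(0,None) exec_start@4 write@6
I2 mul r2: issue@3 deps=(None,None) exec_start@3 write@6
I3 mul r1: issue@4 deps=(None,2) exec_start@6 write@8
I4 mul r4: issue@5 deps=(None,3) exec_start@8 write@10
I5 add r4: issue@6 deps=(4,3) exec_start@10 write@11

Answer: 4 6 6 8 10 11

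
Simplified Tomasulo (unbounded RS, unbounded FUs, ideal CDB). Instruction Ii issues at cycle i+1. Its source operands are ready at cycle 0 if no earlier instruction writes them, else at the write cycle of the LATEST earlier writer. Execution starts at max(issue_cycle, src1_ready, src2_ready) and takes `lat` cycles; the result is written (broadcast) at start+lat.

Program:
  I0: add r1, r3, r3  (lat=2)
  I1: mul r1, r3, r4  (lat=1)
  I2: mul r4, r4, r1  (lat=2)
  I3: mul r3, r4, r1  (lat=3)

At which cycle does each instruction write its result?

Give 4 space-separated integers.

Answer: 3 3 5 8

Derivation:
I0 add r1: issue@1 deps=(None,None) exec_start@1 write@3
I1 mul r1: issue@2 deps=(None,None) exec_start@2 write@3
I2 mul r4: issue@3 deps=(None,1) exec_start@3 write@5
I3 mul r3: issue@4 deps=(2,1) exec_start@5 write@8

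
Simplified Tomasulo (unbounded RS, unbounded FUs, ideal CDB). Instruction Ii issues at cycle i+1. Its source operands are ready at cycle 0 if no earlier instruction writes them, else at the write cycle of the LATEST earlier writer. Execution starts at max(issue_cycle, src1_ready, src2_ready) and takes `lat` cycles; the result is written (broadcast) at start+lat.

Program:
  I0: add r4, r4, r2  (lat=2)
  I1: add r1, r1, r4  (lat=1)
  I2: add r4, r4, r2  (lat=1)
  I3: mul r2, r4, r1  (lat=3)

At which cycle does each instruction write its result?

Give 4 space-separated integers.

Answer: 3 4 4 7

Derivation:
I0 add r4: issue@1 deps=(None,None) exec_start@1 write@3
I1 add r1: issue@2 deps=(None,0) exec_start@3 write@4
I2 add r4: issue@3 deps=(0,None) exec_start@3 write@4
I3 mul r2: issue@4 deps=(2,1) exec_start@4 write@7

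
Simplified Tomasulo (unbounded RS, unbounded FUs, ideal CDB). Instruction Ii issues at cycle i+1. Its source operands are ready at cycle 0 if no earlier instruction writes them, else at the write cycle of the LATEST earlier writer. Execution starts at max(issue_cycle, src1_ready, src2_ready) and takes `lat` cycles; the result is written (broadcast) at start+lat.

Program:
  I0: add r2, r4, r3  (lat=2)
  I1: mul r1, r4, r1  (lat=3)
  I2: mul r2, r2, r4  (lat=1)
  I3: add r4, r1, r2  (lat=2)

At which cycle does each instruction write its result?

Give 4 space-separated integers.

I0 add r2: issue@1 deps=(None,None) exec_start@1 write@3
I1 mul r1: issue@2 deps=(None,None) exec_start@2 write@5
I2 mul r2: issue@3 deps=(0,None) exec_start@3 write@4
I3 add r4: issue@4 deps=(1,2) exec_start@5 write@7

Answer: 3 5 4 7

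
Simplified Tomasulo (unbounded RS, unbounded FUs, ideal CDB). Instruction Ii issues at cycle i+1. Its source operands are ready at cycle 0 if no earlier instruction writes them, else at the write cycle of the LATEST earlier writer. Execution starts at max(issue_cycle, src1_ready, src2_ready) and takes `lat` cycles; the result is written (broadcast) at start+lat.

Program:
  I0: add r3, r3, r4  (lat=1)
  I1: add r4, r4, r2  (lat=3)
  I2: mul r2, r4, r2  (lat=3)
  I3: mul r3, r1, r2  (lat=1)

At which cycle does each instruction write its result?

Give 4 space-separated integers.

I0 add r3: issue@1 deps=(None,None) exec_start@1 write@2
I1 add r4: issue@2 deps=(None,None) exec_start@2 write@5
I2 mul r2: issue@3 deps=(1,None) exec_start@5 write@8
I3 mul r3: issue@4 deps=(None,2) exec_start@8 write@9

Answer: 2 5 8 9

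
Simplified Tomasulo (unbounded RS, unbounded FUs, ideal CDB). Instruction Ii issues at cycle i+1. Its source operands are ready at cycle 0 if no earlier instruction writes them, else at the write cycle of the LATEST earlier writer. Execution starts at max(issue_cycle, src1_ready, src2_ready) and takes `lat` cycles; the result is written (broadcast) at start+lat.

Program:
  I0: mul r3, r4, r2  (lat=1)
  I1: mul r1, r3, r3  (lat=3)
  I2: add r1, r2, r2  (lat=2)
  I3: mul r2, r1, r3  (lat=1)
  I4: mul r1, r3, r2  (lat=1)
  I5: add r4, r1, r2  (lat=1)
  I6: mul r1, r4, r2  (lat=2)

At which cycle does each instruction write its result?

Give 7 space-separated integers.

I0 mul r3: issue@1 deps=(None,None) exec_start@1 write@2
I1 mul r1: issue@2 deps=(0,0) exec_start@2 write@5
I2 add r1: issue@3 deps=(None,None) exec_start@3 write@5
I3 mul r2: issue@4 deps=(2,0) exec_start@5 write@6
I4 mul r1: issue@5 deps=(0,3) exec_start@6 write@7
I5 add r4: issue@6 deps=(4,3) exec_start@7 write@8
I6 mul r1: issue@7 deps=(5,3) exec_start@8 write@10

Answer: 2 5 5 6 7 8 10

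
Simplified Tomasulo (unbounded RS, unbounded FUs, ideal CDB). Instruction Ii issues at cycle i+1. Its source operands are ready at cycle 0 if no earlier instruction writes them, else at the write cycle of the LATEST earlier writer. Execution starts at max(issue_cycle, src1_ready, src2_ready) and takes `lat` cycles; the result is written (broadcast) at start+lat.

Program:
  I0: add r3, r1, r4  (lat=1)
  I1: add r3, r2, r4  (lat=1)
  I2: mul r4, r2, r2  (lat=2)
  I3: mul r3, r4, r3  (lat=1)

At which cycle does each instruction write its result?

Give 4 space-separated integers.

Answer: 2 3 5 6

Derivation:
I0 add r3: issue@1 deps=(None,None) exec_start@1 write@2
I1 add r3: issue@2 deps=(None,None) exec_start@2 write@3
I2 mul r4: issue@3 deps=(None,None) exec_start@3 write@5
I3 mul r3: issue@4 deps=(2,1) exec_start@5 write@6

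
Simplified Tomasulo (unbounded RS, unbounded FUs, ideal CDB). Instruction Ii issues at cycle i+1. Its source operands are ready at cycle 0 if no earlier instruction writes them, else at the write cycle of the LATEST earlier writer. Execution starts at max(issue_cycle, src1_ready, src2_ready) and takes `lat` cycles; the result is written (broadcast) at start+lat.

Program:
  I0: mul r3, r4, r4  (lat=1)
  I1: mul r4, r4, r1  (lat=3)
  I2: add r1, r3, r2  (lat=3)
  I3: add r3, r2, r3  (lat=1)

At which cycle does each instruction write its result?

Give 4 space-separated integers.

I0 mul r3: issue@1 deps=(None,None) exec_start@1 write@2
I1 mul r4: issue@2 deps=(None,None) exec_start@2 write@5
I2 add r1: issue@3 deps=(0,None) exec_start@3 write@6
I3 add r3: issue@4 deps=(None,0) exec_start@4 write@5

Answer: 2 5 6 5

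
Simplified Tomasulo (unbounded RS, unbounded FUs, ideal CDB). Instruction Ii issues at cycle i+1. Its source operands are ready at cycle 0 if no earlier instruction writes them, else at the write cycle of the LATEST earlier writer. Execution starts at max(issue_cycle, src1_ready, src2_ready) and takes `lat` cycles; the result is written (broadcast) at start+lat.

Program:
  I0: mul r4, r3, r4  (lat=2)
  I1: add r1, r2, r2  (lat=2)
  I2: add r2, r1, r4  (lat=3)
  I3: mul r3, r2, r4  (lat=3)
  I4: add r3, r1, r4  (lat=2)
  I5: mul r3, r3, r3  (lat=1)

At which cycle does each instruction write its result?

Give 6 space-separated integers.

I0 mul r4: issue@1 deps=(None,None) exec_start@1 write@3
I1 add r1: issue@2 deps=(None,None) exec_start@2 write@4
I2 add r2: issue@3 deps=(1,0) exec_start@4 write@7
I3 mul r3: issue@4 deps=(2,0) exec_start@7 write@10
I4 add r3: issue@5 deps=(1,0) exec_start@5 write@7
I5 mul r3: issue@6 deps=(4,4) exec_start@7 write@8

Answer: 3 4 7 10 7 8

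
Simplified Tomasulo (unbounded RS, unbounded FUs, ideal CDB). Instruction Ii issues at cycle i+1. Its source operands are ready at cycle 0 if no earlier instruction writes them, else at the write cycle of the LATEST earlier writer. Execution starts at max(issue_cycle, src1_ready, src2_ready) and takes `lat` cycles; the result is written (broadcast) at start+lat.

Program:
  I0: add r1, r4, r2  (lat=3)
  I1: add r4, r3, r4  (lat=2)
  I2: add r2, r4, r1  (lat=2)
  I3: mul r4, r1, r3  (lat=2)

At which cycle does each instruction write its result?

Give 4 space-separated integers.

Answer: 4 4 6 6

Derivation:
I0 add r1: issue@1 deps=(None,None) exec_start@1 write@4
I1 add r4: issue@2 deps=(None,None) exec_start@2 write@4
I2 add r2: issue@3 deps=(1,0) exec_start@4 write@6
I3 mul r4: issue@4 deps=(0,None) exec_start@4 write@6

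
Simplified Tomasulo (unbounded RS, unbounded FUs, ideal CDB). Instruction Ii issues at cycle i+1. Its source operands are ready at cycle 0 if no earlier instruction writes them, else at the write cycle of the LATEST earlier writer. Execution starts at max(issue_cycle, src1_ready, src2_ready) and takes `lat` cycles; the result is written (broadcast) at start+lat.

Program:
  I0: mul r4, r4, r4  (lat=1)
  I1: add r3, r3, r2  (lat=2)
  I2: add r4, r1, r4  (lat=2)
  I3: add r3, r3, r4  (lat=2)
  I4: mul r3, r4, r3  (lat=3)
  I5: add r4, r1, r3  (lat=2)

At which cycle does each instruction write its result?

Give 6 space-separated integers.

I0 mul r4: issue@1 deps=(None,None) exec_start@1 write@2
I1 add r3: issue@2 deps=(None,None) exec_start@2 write@4
I2 add r4: issue@3 deps=(None,0) exec_start@3 write@5
I3 add r3: issue@4 deps=(1,2) exec_start@5 write@7
I4 mul r3: issue@5 deps=(2,3) exec_start@7 write@10
I5 add r4: issue@6 deps=(None,4) exec_start@10 write@12

Answer: 2 4 5 7 10 12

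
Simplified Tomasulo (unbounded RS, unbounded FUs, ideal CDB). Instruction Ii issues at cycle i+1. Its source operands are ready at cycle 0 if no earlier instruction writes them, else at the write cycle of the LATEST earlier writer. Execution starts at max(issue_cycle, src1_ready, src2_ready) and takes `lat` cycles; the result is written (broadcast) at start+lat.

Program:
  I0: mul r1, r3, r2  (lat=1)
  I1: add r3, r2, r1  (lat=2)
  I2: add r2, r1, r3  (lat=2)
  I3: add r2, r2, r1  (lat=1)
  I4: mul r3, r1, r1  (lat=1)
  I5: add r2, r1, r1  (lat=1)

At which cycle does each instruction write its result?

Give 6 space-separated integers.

I0 mul r1: issue@1 deps=(None,None) exec_start@1 write@2
I1 add r3: issue@2 deps=(None,0) exec_start@2 write@4
I2 add r2: issue@3 deps=(0,1) exec_start@4 write@6
I3 add r2: issue@4 deps=(2,0) exec_start@6 write@7
I4 mul r3: issue@5 deps=(0,0) exec_start@5 write@6
I5 add r2: issue@6 deps=(0,0) exec_start@6 write@7

Answer: 2 4 6 7 6 7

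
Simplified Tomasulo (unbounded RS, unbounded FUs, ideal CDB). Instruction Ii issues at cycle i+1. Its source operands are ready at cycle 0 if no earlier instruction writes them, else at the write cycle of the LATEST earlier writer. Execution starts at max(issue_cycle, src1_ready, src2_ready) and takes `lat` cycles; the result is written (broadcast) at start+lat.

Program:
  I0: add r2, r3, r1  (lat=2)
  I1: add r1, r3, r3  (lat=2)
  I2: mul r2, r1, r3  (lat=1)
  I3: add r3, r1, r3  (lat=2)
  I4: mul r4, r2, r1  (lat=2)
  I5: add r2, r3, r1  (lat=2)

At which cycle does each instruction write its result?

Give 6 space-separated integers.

I0 add r2: issue@1 deps=(None,None) exec_start@1 write@3
I1 add r1: issue@2 deps=(None,None) exec_start@2 write@4
I2 mul r2: issue@3 deps=(1,None) exec_start@4 write@5
I3 add r3: issue@4 deps=(1,None) exec_start@4 write@6
I4 mul r4: issue@5 deps=(2,1) exec_start@5 write@7
I5 add r2: issue@6 deps=(3,1) exec_start@6 write@8

Answer: 3 4 5 6 7 8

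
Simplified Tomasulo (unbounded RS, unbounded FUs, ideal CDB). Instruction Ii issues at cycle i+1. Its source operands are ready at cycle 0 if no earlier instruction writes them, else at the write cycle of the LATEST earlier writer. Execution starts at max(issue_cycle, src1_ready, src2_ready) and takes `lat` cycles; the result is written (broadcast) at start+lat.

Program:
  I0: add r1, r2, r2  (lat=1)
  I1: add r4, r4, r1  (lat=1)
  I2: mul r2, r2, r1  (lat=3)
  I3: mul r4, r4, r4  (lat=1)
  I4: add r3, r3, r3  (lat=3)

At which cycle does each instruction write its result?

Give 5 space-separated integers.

Answer: 2 3 6 5 8

Derivation:
I0 add r1: issue@1 deps=(None,None) exec_start@1 write@2
I1 add r4: issue@2 deps=(None,0) exec_start@2 write@3
I2 mul r2: issue@3 deps=(None,0) exec_start@3 write@6
I3 mul r4: issue@4 deps=(1,1) exec_start@4 write@5
I4 add r3: issue@5 deps=(None,None) exec_start@5 write@8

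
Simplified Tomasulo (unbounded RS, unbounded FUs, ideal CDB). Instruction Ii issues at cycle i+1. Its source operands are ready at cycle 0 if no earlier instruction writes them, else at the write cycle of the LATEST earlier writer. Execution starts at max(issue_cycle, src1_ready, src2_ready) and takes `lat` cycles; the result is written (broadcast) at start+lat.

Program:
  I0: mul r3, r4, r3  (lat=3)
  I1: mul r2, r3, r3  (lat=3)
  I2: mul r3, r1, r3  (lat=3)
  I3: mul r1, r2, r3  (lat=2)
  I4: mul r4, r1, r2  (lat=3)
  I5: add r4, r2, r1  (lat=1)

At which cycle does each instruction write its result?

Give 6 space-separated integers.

I0 mul r3: issue@1 deps=(None,None) exec_start@1 write@4
I1 mul r2: issue@2 deps=(0,0) exec_start@4 write@7
I2 mul r3: issue@3 deps=(None,0) exec_start@4 write@7
I3 mul r1: issue@4 deps=(1,2) exec_start@7 write@9
I4 mul r4: issue@5 deps=(3,1) exec_start@9 write@12
I5 add r4: issue@6 deps=(1,3) exec_start@9 write@10

Answer: 4 7 7 9 12 10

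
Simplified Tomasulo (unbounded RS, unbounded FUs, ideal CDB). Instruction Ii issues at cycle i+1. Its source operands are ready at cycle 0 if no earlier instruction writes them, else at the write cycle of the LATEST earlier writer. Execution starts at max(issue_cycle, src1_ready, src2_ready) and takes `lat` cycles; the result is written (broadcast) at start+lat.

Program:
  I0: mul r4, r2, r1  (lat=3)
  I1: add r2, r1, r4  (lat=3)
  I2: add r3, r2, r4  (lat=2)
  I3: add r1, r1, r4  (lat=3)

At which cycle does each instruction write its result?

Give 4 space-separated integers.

I0 mul r4: issue@1 deps=(None,None) exec_start@1 write@4
I1 add r2: issue@2 deps=(None,0) exec_start@4 write@7
I2 add r3: issue@3 deps=(1,0) exec_start@7 write@9
I3 add r1: issue@4 deps=(None,0) exec_start@4 write@7

Answer: 4 7 9 7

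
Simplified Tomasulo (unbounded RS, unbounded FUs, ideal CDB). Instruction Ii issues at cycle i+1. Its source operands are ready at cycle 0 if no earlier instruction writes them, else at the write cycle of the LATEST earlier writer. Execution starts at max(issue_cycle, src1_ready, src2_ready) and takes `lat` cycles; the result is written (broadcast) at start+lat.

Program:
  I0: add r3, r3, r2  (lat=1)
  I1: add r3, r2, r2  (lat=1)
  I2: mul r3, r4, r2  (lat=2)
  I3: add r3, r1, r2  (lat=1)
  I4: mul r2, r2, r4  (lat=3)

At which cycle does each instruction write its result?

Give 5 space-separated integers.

I0 add r3: issue@1 deps=(None,None) exec_start@1 write@2
I1 add r3: issue@2 deps=(None,None) exec_start@2 write@3
I2 mul r3: issue@3 deps=(None,None) exec_start@3 write@5
I3 add r3: issue@4 deps=(None,None) exec_start@4 write@5
I4 mul r2: issue@5 deps=(None,None) exec_start@5 write@8

Answer: 2 3 5 5 8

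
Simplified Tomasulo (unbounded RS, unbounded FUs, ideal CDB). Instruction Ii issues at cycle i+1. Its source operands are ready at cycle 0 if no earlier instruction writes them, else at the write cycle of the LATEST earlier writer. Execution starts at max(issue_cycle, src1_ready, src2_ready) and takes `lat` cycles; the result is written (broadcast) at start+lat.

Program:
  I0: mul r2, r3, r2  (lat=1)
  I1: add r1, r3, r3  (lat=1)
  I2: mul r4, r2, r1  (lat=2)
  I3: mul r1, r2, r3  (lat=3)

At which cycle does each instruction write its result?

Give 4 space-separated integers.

Answer: 2 3 5 7

Derivation:
I0 mul r2: issue@1 deps=(None,None) exec_start@1 write@2
I1 add r1: issue@2 deps=(None,None) exec_start@2 write@3
I2 mul r4: issue@3 deps=(0,1) exec_start@3 write@5
I3 mul r1: issue@4 deps=(0,None) exec_start@4 write@7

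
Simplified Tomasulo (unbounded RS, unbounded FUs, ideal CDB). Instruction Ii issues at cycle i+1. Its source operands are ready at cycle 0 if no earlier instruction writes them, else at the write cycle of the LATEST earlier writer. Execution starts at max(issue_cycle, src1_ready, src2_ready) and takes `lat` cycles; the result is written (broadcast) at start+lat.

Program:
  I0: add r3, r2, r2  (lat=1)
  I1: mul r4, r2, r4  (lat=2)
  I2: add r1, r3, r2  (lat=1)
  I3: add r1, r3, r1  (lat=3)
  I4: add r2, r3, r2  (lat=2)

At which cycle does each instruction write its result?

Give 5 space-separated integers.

Answer: 2 4 4 7 7

Derivation:
I0 add r3: issue@1 deps=(None,None) exec_start@1 write@2
I1 mul r4: issue@2 deps=(None,None) exec_start@2 write@4
I2 add r1: issue@3 deps=(0,None) exec_start@3 write@4
I3 add r1: issue@4 deps=(0,2) exec_start@4 write@7
I4 add r2: issue@5 deps=(0,None) exec_start@5 write@7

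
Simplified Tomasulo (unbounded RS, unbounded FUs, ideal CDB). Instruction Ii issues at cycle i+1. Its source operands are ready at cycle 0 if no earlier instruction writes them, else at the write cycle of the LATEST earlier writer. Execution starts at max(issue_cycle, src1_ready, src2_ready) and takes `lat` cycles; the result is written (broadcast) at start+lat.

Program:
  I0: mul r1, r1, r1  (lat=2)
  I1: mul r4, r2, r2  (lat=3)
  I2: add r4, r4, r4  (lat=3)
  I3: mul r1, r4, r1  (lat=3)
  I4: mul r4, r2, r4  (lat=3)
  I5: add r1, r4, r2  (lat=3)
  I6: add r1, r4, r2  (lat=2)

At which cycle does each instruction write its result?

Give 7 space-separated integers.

I0 mul r1: issue@1 deps=(None,None) exec_start@1 write@3
I1 mul r4: issue@2 deps=(None,None) exec_start@2 write@5
I2 add r4: issue@3 deps=(1,1) exec_start@5 write@8
I3 mul r1: issue@4 deps=(2,0) exec_start@8 write@11
I4 mul r4: issue@5 deps=(None,2) exec_start@8 write@11
I5 add r1: issue@6 deps=(4,None) exec_start@11 write@14
I6 add r1: issue@7 deps=(4,None) exec_start@11 write@13

Answer: 3 5 8 11 11 14 13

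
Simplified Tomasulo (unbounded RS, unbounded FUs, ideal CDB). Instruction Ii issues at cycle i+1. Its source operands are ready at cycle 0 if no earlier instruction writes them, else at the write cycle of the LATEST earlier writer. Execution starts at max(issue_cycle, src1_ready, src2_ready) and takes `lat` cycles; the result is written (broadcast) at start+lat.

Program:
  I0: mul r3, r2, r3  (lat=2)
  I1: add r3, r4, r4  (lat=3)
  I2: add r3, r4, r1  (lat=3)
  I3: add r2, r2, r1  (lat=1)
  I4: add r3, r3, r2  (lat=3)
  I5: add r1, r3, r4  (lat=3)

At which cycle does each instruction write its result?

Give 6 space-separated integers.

I0 mul r3: issue@1 deps=(None,None) exec_start@1 write@3
I1 add r3: issue@2 deps=(None,None) exec_start@2 write@5
I2 add r3: issue@3 deps=(None,None) exec_start@3 write@6
I3 add r2: issue@4 deps=(None,None) exec_start@4 write@5
I4 add r3: issue@5 deps=(2,3) exec_start@6 write@9
I5 add r1: issue@6 deps=(4,None) exec_start@9 write@12

Answer: 3 5 6 5 9 12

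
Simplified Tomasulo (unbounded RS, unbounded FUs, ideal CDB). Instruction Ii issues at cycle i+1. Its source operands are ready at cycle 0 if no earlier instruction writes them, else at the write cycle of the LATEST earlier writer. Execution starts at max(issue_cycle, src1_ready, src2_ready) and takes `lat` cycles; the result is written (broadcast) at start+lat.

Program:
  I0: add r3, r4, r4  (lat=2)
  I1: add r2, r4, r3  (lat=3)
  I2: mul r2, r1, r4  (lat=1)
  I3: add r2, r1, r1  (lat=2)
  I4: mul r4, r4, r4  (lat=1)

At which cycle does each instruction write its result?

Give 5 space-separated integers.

Answer: 3 6 4 6 6

Derivation:
I0 add r3: issue@1 deps=(None,None) exec_start@1 write@3
I1 add r2: issue@2 deps=(None,0) exec_start@3 write@6
I2 mul r2: issue@3 deps=(None,None) exec_start@3 write@4
I3 add r2: issue@4 deps=(None,None) exec_start@4 write@6
I4 mul r4: issue@5 deps=(None,None) exec_start@5 write@6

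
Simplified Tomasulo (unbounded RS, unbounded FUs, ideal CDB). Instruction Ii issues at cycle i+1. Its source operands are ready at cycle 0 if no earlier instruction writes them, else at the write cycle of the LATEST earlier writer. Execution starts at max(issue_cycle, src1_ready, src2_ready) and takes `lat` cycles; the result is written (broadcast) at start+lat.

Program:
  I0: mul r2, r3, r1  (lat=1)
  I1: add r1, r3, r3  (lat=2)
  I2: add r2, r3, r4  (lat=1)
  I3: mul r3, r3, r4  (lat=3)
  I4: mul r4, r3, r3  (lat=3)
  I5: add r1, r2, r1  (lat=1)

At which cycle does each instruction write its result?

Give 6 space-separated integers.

Answer: 2 4 4 7 10 7

Derivation:
I0 mul r2: issue@1 deps=(None,None) exec_start@1 write@2
I1 add r1: issue@2 deps=(None,None) exec_start@2 write@4
I2 add r2: issue@3 deps=(None,None) exec_start@3 write@4
I3 mul r3: issue@4 deps=(None,None) exec_start@4 write@7
I4 mul r4: issue@5 deps=(3,3) exec_start@7 write@10
I5 add r1: issue@6 deps=(2,1) exec_start@6 write@7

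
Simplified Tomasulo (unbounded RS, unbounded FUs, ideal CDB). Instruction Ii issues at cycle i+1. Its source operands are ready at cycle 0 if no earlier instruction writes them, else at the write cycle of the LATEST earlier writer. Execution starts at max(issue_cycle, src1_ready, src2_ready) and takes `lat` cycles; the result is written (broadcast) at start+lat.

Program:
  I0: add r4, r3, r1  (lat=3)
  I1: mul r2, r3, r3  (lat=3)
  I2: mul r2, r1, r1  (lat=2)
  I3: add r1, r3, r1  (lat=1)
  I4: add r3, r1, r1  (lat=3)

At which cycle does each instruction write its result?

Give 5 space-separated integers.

I0 add r4: issue@1 deps=(None,None) exec_start@1 write@4
I1 mul r2: issue@2 deps=(None,None) exec_start@2 write@5
I2 mul r2: issue@3 deps=(None,None) exec_start@3 write@5
I3 add r1: issue@4 deps=(None,None) exec_start@4 write@5
I4 add r3: issue@5 deps=(3,3) exec_start@5 write@8

Answer: 4 5 5 5 8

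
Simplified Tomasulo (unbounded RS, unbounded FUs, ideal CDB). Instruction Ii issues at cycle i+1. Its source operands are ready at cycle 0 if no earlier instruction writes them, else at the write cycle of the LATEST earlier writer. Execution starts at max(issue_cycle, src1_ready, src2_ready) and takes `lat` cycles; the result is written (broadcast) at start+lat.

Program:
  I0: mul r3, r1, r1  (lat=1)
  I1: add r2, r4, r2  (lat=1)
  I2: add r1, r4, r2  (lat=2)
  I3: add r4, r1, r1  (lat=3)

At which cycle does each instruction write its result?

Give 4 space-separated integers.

Answer: 2 3 5 8

Derivation:
I0 mul r3: issue@1 deps=(None,None) exec_start@1 write@2
I1 add r2: issue@2 deps=(None,None) exec_start@2 write@3
I2 add r1: issue@3 deps=(None,1) exec_start@3 write@5
I3 add r4: issue@4 deps=(2,2) exec_start@5 write@8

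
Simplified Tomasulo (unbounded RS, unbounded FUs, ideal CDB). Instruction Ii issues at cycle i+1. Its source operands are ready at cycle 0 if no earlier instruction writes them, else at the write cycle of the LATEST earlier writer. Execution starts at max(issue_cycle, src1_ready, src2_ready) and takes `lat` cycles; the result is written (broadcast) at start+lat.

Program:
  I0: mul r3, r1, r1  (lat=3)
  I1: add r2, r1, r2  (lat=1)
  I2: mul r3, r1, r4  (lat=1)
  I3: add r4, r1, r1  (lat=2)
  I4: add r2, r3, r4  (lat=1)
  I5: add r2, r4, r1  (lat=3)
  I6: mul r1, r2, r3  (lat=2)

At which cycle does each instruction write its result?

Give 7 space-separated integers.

I0 mul r3: issue@1 deps=(None,None) exec_start@1 write@4
I1 add r2: issue@2 deps=(None,None) exec_start@2 write@3
I2 mul r3: issue@3 deps=(None,None) exec_start@3 write@4
I3 add r4: issue@4 deps=(None,None) exec_start@4 write@6
I4 add r2: issue@5 deps=(2,3) exec_start@6 write@7
I5 add r2: issue@6 deps=(3,None) exec_start@6 write@9
I6 mul r1: issue@7 deps=(5,2) exec_start@9 write@11

Answer: 4 3 4 6 7 9 11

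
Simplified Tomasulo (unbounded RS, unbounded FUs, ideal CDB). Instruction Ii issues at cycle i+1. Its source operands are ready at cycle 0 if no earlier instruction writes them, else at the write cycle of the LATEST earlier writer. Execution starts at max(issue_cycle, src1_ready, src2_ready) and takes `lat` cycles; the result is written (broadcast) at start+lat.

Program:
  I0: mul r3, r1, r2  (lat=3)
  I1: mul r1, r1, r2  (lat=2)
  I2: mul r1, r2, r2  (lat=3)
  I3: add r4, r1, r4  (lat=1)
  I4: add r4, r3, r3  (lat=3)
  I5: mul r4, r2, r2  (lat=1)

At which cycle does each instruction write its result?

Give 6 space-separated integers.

I0 mul r3: issue@1 deps=(None,None) exec_start@1 write@4
I1 mul r1: issue@2 deps=(None,None) exec_start@2 write@4
I2 mul r1: issue@3 deps=(None,None) exec_start@3 write@6
I3 add r4: issue@4 deps=(2,None) exec_start@6 write@7
I4 add r4: issue@5 deps=(0,0) exec_start@5 write@8
I5 mul r4: issue@6 deps=(None,None) exec_start@6 write@7

Answer: 4 4 6 7 8 7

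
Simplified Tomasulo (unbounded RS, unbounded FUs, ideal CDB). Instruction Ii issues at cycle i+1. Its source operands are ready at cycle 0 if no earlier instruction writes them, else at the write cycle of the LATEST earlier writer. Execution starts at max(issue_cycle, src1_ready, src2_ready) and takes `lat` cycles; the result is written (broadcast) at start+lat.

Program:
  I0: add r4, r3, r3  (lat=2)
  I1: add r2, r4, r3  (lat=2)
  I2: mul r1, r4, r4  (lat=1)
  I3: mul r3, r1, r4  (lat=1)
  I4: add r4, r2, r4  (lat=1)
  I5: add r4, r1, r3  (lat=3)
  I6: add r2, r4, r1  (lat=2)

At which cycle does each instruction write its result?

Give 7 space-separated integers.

I0 add r4: issue@1 deps=(None,None) exec_start@1 write@3
I1 add r2: issue@2 deps=(0,None) exec_start@3 write@5
I2 mul r1: issue@3 deps=(0,0) exec_start@3 write@4
I3 mul r3: issue@4 deps=(2,0) exec_start@4 write@5
I4 add r4: issue@5 deps=(1,0) exec_start@5 write@6
I5 add r4: issue@6 deps=(2,3) exec_start@6 write@9
I6 add r2: issue@7 deps=(5,2) exec_start@9 write@11

Answer: 3 5 4 5 6 9 11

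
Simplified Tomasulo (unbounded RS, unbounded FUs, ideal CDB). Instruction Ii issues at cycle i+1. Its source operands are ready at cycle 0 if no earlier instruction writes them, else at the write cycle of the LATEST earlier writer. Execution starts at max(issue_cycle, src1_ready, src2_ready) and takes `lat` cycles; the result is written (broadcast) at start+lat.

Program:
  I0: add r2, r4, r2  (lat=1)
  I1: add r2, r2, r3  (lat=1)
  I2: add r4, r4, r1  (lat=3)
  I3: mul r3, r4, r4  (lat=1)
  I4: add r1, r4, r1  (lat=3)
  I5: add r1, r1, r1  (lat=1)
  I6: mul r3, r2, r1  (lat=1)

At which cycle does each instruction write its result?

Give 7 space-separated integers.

I0 add r2: issue@1 deps=(None,None) exec_start@1 write@2
I1 add r2: issue@2 deps=(0,None) exec_start@2 write@3
I2 add r4: issue@3 deps=(None,None) exec_start@3 write@6
I3 mul r3: issue@4 deps=(2,2) exec_start@6 write@7
I4 add r1: issue@5 deps=(2,None) exec_start@6 write@9
I5 add r1: issue@6 deps=(4,4) exec_start@9 write@10
I6 mul r3: issue@7 deps=(1,5) exec_start@10 write@11

Answer: 2 3 6 7 9 10 11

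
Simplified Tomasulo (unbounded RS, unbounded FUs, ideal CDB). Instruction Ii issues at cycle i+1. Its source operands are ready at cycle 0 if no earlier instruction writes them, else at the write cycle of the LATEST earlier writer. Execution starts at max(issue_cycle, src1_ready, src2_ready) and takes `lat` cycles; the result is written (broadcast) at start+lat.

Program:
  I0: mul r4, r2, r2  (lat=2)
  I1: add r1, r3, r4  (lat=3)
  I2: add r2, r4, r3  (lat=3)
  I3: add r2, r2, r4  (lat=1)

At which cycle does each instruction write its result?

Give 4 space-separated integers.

Answer: 3 6 6 7

Derivation:
I0 mul r4: issue@1 deps=(None,None) exec_start@1 write@3
I1 add r1: issue@2 deps=(None,0) exec_start@3 write@6
I2 add r2: issue@3 deps=(0,None) exec_start@3 write@6
I3 add r2: issue@4 deps=(2,0) exec_start@6 write@7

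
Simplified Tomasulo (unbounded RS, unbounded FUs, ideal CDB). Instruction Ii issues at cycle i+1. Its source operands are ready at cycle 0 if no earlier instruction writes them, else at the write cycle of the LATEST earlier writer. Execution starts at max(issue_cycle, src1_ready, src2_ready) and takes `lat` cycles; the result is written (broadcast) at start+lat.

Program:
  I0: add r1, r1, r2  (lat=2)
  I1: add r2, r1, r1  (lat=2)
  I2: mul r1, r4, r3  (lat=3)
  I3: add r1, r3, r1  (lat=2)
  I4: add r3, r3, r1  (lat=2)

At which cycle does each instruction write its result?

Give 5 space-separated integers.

Answer: 3 5 6 8 10

Derivation:
I0 add r1: issue@1 deps=(None,None) exec_start@1 write@3
I1 add r2: issue@2 deps=(0,0) exec_start@3 write@5
I2 mul r1: issue@3 deps=(None,None) exec_start@3 write@6
I3 add r1: issue@4 deps=(None,2) exec_start@6 write@8
I4 add r3: issue@5 deps=(None,3) exec_start@8 write@10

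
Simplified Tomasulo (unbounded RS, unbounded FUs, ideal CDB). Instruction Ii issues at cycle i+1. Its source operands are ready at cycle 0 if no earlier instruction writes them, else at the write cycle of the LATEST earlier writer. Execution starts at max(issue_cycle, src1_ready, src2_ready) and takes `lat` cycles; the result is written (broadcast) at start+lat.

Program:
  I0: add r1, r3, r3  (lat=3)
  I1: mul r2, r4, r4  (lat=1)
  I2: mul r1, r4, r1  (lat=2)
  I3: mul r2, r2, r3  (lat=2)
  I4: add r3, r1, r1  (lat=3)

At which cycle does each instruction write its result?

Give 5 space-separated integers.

I0 add r1: issue@1 deps=(None,None) exec_start@1 write@4
I1 mul r2: issue@2 deps=(None,None) exec_start@2 write@3
I2 mul r1: issue@3 deps=(None,0) exec_start@4 write@6
I3 mul r2: issue@4 deps=(1,None) exec_start@4 write@6
I4 add r3: issue@5 deps=(2,2) exec_start@6 write@9

Answer: 4 3 6 6 9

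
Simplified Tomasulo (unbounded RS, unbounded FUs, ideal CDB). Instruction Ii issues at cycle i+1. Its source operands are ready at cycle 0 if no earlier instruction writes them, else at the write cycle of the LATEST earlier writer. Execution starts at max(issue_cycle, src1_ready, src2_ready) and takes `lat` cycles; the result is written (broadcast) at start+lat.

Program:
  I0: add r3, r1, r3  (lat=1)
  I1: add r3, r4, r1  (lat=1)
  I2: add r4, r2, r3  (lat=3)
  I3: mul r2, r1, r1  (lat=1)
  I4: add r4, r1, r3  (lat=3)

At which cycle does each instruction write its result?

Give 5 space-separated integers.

Answer: 2 3 6 5 8

Derivation:
I0 add r3: issue@1 deps=(None,None) exec_start@1 write@2
I1 add r3: issue@2 deps=(None,None) exec_start@2 write@3
I2 add r4: issue@3 deps=(None,1) exec_start@3 write@6
I3 mul r2: issue@4 deps=(None,None) exec_start@4 write@5
I4 add r4: issue@5 deps=(None,1) exec_start@5 write@8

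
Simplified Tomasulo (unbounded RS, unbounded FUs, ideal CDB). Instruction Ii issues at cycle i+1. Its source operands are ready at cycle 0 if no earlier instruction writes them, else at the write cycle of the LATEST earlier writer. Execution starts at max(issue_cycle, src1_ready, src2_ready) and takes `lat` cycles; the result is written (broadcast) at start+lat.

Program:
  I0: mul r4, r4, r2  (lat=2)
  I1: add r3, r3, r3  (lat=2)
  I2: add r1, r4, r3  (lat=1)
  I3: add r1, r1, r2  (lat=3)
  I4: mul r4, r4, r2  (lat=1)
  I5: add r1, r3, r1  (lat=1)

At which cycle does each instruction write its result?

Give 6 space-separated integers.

Answer: 3 4 5 8 6 9

Derivation:
I0 mul r4: issue@1 deps=(None,None) exec_start@1 write@3
I1 add r3: issue@2 deps=(None,None) exec_start@2 write@4
I2 add r1: issue@3 deps=(0,1) exec_start@4 write@5
I3 add r1: issue@4 deps=(2,None) exec_start@5 write@8
I4 mul r4: issue@5 deps=(0,None) exec_start@5 write@6
I5 add r1: issue@6 deps=(1,3) exec_start@8 write@9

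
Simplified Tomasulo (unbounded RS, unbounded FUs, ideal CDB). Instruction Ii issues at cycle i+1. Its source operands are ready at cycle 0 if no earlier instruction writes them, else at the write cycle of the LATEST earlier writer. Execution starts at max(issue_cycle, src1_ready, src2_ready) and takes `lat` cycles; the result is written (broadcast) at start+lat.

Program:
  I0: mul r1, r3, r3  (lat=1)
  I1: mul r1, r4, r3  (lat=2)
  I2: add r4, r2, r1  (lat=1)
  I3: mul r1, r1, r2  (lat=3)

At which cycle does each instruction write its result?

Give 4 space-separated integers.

I0 mul r1: issue@1 deps=(None,None) exec_start@1 write@2
I1 mul r1: issue@2 deps=(None,None) exec_start@2 write@4
I2 add r4: issue@3 deps=(None,1) exec_start@4 write@5
I3 mul r1: issue@4 deps=(1,None) exec_start@4 write@7

Answer: 2 4 5 7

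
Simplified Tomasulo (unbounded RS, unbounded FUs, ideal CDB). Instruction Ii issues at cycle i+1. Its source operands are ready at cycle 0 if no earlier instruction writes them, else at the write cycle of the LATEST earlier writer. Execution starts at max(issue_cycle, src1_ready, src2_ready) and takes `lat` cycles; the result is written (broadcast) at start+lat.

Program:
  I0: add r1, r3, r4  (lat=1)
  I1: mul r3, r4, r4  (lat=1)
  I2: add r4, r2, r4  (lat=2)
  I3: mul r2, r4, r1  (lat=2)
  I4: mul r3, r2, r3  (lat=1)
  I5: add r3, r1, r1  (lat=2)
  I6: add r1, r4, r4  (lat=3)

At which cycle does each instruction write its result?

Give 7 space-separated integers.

I0 add r1: issue@1 deps=(None,None) exec_start@1 write@2
I1 mul r3: issue@2 deps=(None,None) exec_start@2 write@3
I2 add r4: issue@3 deps=(None,None) exec_start@3 write@5
I3 mul r2: issue@4 deps=(2,0) exec_start@5 write@7
I4 mul r3: issue@5 deps=(3,1) exec_start@7 write@8
I5 add r3: issue@6 deps=(0,0) exec_start@6 write@8
I6 add r1: issue@7 deps=(2,2) exec_start@7 write@10

Answer: 2 3 5 7 8 8 10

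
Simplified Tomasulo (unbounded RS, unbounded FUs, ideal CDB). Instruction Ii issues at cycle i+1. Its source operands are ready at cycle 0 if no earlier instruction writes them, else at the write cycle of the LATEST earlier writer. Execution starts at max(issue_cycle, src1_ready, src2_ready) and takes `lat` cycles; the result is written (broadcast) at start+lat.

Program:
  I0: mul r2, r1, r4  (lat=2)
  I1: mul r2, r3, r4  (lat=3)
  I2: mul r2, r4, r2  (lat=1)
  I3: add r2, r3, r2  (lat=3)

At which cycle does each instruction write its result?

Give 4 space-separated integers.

Answer: 3 5 6 9

Derivation:
I0 mul r2: issue@1 deps=(None,None) exec_start@1 write@3
I1 mul r2: issue@2 deps=(None,None) exec_start@2 write@5
I2 mul r2: issue@3 deps=(None,1) exec_start@5 write@6
I3 add r2: issue@4 deps=(None,2) exec_start@6 write@9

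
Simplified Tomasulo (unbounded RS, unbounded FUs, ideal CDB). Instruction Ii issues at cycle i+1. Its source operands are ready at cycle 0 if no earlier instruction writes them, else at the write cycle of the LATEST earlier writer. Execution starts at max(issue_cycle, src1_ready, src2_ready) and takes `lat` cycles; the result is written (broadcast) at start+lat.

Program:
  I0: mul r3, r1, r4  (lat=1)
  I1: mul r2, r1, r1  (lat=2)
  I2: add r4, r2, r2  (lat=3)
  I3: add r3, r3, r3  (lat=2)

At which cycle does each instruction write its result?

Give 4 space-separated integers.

I0 mul r3: issue@1 deps=(None,None) exec_start@1 write@2
I1 mul r2: issue@2 deps=(None,None) exec_start@2 write@4
I2 add r4: issue@3 deps=(1,1) exec_start@4 write@7
I3 add r3: issue@4 deps=(0,0) exec_start@4 write@6

Answer: 2 4 7 6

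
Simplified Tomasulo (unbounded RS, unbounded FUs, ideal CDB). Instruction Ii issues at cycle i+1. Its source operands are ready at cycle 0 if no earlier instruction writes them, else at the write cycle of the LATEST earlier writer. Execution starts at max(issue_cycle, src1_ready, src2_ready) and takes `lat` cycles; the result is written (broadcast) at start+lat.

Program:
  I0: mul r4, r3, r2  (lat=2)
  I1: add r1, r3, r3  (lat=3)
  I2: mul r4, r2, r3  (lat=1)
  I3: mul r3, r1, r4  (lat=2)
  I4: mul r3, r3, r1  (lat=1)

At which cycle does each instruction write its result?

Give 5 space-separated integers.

I0 mul r4: issue@1 deps=(None,None) exec_start@1 write@3
I1 add r1: issue@2 deps=(None,None) exec_start@2 write@5
I2 mul r4: issue@3 deps=(None,None) exec_start@3 write@4
I3 mul r3: issue@4 deps=(1,2) exec_start@5 write@7
I4 mul r3: issue@5 deps=(3,1) exec_start@7 write@8

Answer: 3 5 4 7 8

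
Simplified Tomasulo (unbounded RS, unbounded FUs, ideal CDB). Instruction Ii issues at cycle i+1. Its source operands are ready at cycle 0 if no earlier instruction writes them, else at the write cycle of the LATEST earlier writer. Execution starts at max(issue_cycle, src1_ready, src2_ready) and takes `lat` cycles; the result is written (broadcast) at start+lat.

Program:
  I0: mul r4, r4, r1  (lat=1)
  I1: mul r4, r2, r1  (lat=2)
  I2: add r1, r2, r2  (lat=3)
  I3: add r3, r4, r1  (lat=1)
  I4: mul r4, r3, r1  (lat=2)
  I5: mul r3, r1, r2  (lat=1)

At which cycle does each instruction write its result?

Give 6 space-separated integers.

I0 mul r4: issue@1 deps=(None,None) exec_start@1 write@2
I1 mul r4: issue@2 deps=(None,None) exec_start@2 write@4
I2 add r1: issue@3 deps=(None,None) exec_start@3 write@6
I3 add r3: issue@4 deps=(1,2) exec_start@6 write@7
I4 mul r4: issue@5 deps=(3,2) exec_start@7 write@9
I5 mul r3: issue@6 deps=(2,None) exec_start@6 write@7

Answer: 2 4 6 7 9 7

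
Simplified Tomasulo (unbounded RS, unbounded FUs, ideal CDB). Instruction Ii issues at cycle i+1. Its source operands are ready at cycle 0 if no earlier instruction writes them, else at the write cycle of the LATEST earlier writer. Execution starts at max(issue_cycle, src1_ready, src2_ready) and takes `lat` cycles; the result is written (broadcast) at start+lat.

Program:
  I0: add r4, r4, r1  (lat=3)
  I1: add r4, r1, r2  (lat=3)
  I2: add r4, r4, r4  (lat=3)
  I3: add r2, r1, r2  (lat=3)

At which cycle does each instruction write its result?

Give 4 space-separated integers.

Answer: 4 5 8 7

Derivation:
I0 add r4: issue@1 deps=(None,None) exec_start@1 write@4
I1 add r4: issue@2 deps=(None,None) exec_start@2 write@5
I2 add r4: issue@3 deps=(1,1) exec_start@5 write@8
I3 add r2: issue@4 deps=(None,None) exec_start@4 write@7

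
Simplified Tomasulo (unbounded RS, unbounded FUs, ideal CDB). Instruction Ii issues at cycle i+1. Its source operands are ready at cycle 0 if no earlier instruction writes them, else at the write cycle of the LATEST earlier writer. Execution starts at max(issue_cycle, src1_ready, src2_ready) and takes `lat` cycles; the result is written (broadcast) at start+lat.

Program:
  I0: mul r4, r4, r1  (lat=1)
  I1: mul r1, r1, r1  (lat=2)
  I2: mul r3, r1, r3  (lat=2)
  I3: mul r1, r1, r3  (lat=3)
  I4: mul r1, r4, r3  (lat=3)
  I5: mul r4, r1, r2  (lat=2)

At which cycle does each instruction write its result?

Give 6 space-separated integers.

Answer: 2 4 6 9 9 11

Derivation:
I0 mul r4: issue@1 deps=(None,None) exec_start@1 write@2
I1 mul r1: issue@2 deps=(None,None) exec_start@2 write@4
I2 mul r3: issue@3 deps=(1,None) exec_start@4 write@6
I3 mul r1: issue@4 deps=(1,2) exec_start@6 write@9
I4 mul r1: issue@5 deps=(0,2) exec_start@6 write@9
I5 mul r4: issue@6 deps=(4,None) exec_start@9 write@11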